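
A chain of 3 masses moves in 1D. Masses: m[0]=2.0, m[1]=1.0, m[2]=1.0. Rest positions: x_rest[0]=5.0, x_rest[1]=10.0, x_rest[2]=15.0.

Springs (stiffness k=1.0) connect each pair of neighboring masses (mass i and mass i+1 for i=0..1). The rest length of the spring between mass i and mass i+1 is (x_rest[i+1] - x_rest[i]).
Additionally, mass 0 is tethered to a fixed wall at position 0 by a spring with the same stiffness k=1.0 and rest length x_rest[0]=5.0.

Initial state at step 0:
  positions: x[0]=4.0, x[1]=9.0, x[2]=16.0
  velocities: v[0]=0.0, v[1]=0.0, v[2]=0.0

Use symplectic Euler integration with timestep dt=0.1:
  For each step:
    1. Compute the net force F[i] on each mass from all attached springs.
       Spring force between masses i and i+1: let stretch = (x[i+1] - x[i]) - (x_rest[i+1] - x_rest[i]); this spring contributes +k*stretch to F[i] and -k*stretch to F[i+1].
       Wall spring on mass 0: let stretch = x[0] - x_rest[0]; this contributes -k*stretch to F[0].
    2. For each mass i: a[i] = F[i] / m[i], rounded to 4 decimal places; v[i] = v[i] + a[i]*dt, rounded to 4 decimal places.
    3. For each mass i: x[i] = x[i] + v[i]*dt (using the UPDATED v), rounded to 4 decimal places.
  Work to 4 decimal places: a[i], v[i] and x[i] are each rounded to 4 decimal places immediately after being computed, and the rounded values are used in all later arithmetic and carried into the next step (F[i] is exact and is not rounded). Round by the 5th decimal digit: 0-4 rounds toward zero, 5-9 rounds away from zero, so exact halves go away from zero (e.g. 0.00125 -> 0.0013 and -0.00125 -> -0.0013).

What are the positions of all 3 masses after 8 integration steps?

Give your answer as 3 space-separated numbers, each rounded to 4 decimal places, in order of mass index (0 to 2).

Step 0: x=[4.0000 9.0000 16.0000] v=[0.0000 0.0000 0.0000]
Step 1: x=[4.0050 9.0200 15.9800] v=[0.0500 0.2000 -0.2000]
Step 2: x=[4.0151 9.0595 15.9404] v=[0.1005 0.3945 -0.3960]
Step 3: x=[4.0303 9.1173 15.8820] v=[0.1520 0.5782 -0.5841]
Step 4: x=[4.0508 9.1919 15.8059] v=[0.2048 0.7460 -0.7606]
Step 5: x=[4.0767 9.2812 15.7137] v=[0.2593 0.8933 -0.9220]
Step 6: x=[4.1083 9.3828 15.6072] v=[0.3157 1.0161 -1.0653]
Step 7: x=[4.1457 9.4939 15.4884] v=[0.3740 1.1111 -1.1877]
Step 8: x=[4.1891 9.6115 15.3597] v=[0.4341 1.1757 -1.2872]

Answer: 4.1891 9.6115 15.3597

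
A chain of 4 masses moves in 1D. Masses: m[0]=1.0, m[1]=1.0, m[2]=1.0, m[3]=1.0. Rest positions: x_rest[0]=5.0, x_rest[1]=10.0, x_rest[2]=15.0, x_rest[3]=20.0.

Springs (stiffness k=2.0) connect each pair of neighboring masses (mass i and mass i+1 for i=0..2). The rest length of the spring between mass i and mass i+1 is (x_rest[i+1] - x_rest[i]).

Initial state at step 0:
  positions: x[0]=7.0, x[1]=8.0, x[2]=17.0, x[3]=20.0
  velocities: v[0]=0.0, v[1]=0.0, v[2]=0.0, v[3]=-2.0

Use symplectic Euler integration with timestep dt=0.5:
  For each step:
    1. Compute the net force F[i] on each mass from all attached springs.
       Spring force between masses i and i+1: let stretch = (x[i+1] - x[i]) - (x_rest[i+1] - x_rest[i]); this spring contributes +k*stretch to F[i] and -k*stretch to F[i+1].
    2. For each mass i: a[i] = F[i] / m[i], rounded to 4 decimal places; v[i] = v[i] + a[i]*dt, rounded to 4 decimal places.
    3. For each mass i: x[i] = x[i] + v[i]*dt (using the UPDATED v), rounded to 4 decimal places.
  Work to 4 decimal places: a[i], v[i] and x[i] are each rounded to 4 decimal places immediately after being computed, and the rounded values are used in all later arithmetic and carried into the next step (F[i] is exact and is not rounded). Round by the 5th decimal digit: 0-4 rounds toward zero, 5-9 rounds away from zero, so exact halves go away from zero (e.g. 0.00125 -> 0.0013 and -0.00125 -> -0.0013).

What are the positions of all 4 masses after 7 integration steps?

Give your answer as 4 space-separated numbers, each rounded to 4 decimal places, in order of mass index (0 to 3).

Answer: 2.5000 9.6875 13.3125 19.5000

Derivation:
Step 0: x=[7.0000 8.0000 17.0000 20.0000] v=[0.0000 0.0000 0.0000 -2.0000]
Step 1: x=[5.0000 12.0000 14.0000 20.0000] v=[-4.0000 8.0000 -6.0000 0.0000]
Step 2: x=[4.0000 13.5000 13.0000 19.5000] v=[-2.0000 3.0000 -2.0000 -1.0000]
Step 3: x=[5.2500 10.0000 15.5000 18.2500] v=[2.5000 -7.0000 5.0000 -2.5000]
Step 4: x=[6.3750 6.8750 16.6250 18.1250] v=[2.2500 -6.2500 2.2500 -0.2500]
Step 5: x=[5.2500 8.3750 13.6250 19.7500] v=[-2.2500 3.0000 -6.0000 3.2500]
Step 6: x=[3.1875 10.9375 11.0625 20.8125] v=[-4.1250 5.1250 -5.1250 2.1250]
Step 7: x=[2.5000 9.6875 13.3125 19.5000] v=[-1.3750 -2.5000 4.5000 -2.6250]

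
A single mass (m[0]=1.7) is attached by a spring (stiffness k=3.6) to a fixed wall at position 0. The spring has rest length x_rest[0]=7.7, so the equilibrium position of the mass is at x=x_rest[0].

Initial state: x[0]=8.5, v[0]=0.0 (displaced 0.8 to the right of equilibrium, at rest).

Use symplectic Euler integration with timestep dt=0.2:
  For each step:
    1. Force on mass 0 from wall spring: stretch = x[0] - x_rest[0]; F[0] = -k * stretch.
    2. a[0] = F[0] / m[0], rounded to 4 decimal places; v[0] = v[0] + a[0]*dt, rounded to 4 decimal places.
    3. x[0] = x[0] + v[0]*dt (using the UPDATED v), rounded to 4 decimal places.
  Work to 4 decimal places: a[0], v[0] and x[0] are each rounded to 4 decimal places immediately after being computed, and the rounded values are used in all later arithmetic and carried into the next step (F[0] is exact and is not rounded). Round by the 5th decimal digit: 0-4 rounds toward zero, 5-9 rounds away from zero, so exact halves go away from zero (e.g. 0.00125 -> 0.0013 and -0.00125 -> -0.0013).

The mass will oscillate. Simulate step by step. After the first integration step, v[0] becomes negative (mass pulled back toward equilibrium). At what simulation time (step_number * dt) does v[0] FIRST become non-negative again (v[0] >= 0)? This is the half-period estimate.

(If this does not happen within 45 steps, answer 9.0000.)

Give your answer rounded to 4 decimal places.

Step 0: x=[8.5000] v=[0.0000]
Step 1: x=[8.4322] v=[-0.3388]
Step 2: x=[8.3024] v=[-0.6489]
Step 3: x=[8.1216] v=[-0.9040]
Step 4: x=[7.9051] v=[-1.0826]
Step 5: x=[7.6712] v=[-1.1695]
Step 6: x=[7.4397] v=[-1.1573]
Step 7: x=[7.2303] v=[-1.0471]
Step 8: x=[7.0607] v=[-0.8482]
Step 9: x=[6.9452] v=[-0.5774]
Step 10: x=[6.8937] v=[-0.2577]
Step 11: x=[6.9105] v=[0.0838]
First v>=0 after going negative at step 11, time=2.2000

Answer: 2.2000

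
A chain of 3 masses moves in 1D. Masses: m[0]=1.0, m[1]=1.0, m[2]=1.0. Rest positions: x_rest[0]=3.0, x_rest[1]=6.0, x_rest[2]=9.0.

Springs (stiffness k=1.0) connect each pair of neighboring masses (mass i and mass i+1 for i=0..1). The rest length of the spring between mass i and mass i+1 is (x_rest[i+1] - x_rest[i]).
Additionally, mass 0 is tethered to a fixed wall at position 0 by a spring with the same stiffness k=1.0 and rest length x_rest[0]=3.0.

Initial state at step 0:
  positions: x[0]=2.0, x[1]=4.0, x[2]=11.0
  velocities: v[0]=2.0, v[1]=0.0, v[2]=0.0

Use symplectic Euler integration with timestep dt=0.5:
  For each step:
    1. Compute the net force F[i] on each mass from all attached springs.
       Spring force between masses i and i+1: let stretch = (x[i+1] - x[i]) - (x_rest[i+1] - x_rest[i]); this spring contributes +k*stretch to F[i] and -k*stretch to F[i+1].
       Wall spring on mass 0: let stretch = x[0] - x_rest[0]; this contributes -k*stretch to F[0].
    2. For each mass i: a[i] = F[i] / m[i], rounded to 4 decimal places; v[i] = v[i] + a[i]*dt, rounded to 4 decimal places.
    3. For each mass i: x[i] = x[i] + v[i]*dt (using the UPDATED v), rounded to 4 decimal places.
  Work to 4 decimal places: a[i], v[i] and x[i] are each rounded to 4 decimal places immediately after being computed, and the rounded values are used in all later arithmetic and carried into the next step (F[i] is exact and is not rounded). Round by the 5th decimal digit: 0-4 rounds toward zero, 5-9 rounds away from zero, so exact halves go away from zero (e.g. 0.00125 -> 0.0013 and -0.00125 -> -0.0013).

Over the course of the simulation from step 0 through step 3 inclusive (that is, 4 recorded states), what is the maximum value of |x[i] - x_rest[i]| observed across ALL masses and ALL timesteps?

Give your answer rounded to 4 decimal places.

Step 0: x=[2.0000 4.0000 11.0000] v=[2.0000 0.0000 0.0000]
Step 1: x=[3.0000 5.2500 10.0000] v=[2.0000 2.5000 -2.0000]
Step 2: x=[3.8125 7.1250 8.5625] v=[1.6250 3.7500 -2.8750]
Step 3: x=[4.5000 8.5313 7.5156] v=[1.3750 2.8125 -2.0938]
Max displacement = 2.5313

Answer: 2.5313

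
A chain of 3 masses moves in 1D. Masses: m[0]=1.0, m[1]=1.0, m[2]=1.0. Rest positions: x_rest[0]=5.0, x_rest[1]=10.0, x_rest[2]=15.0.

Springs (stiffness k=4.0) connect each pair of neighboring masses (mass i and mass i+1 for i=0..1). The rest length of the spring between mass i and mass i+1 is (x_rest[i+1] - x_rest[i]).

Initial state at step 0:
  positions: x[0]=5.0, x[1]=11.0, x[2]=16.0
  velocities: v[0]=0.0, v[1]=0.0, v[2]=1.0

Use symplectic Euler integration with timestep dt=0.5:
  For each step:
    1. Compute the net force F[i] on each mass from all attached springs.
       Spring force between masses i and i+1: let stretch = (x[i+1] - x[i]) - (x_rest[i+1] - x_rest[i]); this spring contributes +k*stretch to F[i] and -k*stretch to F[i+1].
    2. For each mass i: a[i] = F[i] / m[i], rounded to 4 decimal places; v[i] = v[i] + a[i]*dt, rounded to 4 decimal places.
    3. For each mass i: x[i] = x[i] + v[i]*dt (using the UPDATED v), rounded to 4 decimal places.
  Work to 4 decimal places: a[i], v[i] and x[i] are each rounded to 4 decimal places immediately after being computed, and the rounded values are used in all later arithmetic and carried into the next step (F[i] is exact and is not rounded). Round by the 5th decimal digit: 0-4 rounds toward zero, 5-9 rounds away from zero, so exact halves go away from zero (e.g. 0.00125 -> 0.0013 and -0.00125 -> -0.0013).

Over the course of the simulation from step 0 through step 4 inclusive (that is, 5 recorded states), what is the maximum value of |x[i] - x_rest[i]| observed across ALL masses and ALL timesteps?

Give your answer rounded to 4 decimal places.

Answer: 2.0000

Derivation:
Step 0: x=[5.0000 11.0000 16.0000] v=[0.0000 0.0000 1.0000]
Step 1: x=[6.0000 10.0000 16.5000] v=[2.0000 -2.0000 1.0000]
Step 2: x=[6.0000 11.5000 15.5000] v=[0.0000 3.0000 -2.0000]
Step 3: x=[6.5000 11.5000 15.5000] v=[1.0000 0.0000 0.0000]
Step 4: x=[7.0000 10.5000 16.5000] v=[1.0000 -2.0000 2.0000]
Max displacement = 2.0000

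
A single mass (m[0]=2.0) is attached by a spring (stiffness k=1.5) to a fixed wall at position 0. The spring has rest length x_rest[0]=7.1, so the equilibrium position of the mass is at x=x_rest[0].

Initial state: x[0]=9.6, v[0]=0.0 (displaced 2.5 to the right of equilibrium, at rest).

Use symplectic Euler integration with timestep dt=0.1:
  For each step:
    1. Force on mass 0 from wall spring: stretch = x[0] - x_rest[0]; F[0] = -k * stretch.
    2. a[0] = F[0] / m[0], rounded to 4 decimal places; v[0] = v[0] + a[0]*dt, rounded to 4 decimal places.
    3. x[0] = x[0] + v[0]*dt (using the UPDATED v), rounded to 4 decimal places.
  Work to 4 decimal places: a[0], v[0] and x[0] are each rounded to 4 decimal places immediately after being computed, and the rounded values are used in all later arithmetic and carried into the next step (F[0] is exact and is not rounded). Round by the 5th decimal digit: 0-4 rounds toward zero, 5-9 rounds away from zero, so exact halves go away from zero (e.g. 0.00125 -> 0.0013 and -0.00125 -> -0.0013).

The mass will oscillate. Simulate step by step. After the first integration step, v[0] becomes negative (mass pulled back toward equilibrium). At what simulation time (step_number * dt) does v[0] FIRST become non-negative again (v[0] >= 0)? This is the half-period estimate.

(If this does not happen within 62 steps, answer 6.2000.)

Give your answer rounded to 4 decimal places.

Answer: 3.7000

Derivation:
Step 0: x=[9.6000] v=[0.0000]
Step 1: x=[9.5813] v=[-0.1875]
Step 2: x=[9.5439] v=[-0.3736]
Step 3: x=[9.4882] v=[-0.5569]
Step 4: x=[9.4146] v=[-0.7360]
Step 5: x=[9.3236] v=[-0.9096]
Step 6: x=[9.2160] v=[-1.0764]
Step 7: x=[9.0925] v=[-1.2351]
Step 8: x=[8.9541] v=[-1.3845]
Step 9: x=[8.8017] v=[-1.5236]
Step 10: x=[8.6366] v=[-1.6512]
Step 11: x=[8.4600] v=[-1.7665]
Step 12: x=[8.2732] v=[-1.8685]
Step 13: x=[8.0776] v=[-1.9565]
Step 14: x=[7.8746] v=[-2.0298]
Step 15: x=[7.6658] v=[-2.0879]
Step 16: x=[7.4528] v=[-2.1303]
Step 17: x=[7.2371] v=[-2.1568]
Step 18: x=[7.0204] v=[-2.1671]
Step 19: x=[6.8043] v=[-2.1611]
Step 20: x=[6.5904] v=[-2.1389]
Step 21: x=[6.3803] v=[-2.1007]
Step 22: x=[6.1756] v=[-2.0467]
Step 23: x=[5.9779] v=[-1.9774]
Step 24: x=[5.7886] v=[-1.8932]
Step 25: x=[5.6091] v=[-1.7948]
Step 26: x=[5.4408] v=[-1.6830]
Step 27: x=[5.2849] v=[-1.5586]
Step 28: x=[5.1427] v=[-1.4225]
Step 29: x=[5.0151] v=[-1.2757]
Step 30: x=[4.9032] v=[-1.1193]
Step 31: x=[4.8078] v=[-0.9545]
Step 32: x=[4.7295] v=[-0.7826]
Step 33: x=[4.6690] v=[-0.6048]
Step 34: x=[4.6268] v=[-0.4225]
Step 35: x=[4.6031] v=[-0.2370]
Step 36: x=[4.5981] v=[-0.0497]
Step 37: x=[4.6119] v=[0.1379]
First v>=0 after going negative at step 37, time=3.7000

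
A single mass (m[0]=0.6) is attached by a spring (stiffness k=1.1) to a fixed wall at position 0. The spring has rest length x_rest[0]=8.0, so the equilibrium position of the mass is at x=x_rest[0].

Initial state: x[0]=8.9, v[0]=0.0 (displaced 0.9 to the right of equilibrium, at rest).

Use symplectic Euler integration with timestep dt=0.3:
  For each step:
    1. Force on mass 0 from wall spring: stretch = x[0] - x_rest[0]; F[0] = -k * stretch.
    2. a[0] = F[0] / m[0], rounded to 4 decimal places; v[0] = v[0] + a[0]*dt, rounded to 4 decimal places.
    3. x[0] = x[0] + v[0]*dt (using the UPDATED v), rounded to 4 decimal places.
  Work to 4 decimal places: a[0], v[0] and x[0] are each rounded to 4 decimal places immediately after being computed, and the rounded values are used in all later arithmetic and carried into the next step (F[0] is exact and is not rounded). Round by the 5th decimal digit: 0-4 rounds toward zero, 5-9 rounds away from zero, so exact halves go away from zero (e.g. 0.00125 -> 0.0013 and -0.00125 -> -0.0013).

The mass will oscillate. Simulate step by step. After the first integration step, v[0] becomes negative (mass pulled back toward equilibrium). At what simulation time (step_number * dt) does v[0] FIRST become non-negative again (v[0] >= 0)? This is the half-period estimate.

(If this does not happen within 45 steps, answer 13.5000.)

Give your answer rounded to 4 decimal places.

Answer: 2.4000

Derivation:
Step 0: x=[8.9000] v=[0.0000]
Step 1: x=[8.7515] v=[-0.4950]
Step 2: x=[8.4790] v=[-0.9083]
Step 3: x=[8.1275] v=[-1.1718]
Step 4: x=[7.7549] v=[-1.2419]
Step 5: x=[7.4228] v=[-1.1071]
Step 6: x=[7.1859] v=[-0.7896]
Step 7: x=[7.0833] v=[-0.3419]
Step 8: x=[7.1320] v=[0.1623]
First v>=0 after going negative at step 8, time=2.4000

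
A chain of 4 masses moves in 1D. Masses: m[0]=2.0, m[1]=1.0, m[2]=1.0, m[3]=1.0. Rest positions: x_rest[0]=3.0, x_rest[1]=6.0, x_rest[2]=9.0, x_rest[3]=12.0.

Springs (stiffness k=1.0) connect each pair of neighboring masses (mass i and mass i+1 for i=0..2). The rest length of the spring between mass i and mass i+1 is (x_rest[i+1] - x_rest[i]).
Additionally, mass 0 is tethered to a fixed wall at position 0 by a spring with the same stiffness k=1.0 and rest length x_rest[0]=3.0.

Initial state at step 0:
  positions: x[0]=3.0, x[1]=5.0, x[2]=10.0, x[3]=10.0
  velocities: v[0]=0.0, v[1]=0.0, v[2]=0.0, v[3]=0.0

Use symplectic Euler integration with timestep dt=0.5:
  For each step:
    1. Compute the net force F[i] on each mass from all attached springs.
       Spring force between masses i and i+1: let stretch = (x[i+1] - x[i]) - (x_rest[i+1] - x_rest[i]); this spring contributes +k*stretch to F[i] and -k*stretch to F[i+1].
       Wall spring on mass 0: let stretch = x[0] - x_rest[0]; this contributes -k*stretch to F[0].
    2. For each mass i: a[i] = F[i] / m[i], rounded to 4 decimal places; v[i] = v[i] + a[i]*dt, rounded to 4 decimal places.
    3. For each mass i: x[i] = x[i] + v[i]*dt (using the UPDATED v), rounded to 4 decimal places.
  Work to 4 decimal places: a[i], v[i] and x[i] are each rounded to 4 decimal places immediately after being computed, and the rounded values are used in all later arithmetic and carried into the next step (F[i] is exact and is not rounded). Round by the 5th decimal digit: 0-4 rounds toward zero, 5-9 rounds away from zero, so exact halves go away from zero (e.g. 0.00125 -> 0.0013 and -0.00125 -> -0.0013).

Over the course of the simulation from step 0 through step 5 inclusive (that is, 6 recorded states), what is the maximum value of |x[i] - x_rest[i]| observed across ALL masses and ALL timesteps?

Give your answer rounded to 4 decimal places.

Answer: 2.3047

Derivation:
Step 0: x=[3.0000 5.0000 10.0000 10.0000] v=[0.0000 0.0000 0.0000 0.0000]
Step 1: x=[2.8750 5.7500 8.7500 10.7500] v=[-0.2500 1.5000 -2.5000 1.5000]
Step 2: x=[2.7500 6.5313 7.2500 11.7500] v=[-0.2500 1.5625 -3.0000 2.0000]
Step 3: x=[2.7540 6.5469 6.6953 12.3750] v=[0.0079 0.0312 -1.1094 1.2500]
Step 4: x=[2.8879 5.6514 7.5235 12.3301] v=[0.2677 -1.7911 1.6563 -0.0899]
Step 5: x=[3.0062 4.5330 9.0853 11.8335] v=[0.2366 -2.2368 3.1236 -0.9932]
Max displacement = 2.3047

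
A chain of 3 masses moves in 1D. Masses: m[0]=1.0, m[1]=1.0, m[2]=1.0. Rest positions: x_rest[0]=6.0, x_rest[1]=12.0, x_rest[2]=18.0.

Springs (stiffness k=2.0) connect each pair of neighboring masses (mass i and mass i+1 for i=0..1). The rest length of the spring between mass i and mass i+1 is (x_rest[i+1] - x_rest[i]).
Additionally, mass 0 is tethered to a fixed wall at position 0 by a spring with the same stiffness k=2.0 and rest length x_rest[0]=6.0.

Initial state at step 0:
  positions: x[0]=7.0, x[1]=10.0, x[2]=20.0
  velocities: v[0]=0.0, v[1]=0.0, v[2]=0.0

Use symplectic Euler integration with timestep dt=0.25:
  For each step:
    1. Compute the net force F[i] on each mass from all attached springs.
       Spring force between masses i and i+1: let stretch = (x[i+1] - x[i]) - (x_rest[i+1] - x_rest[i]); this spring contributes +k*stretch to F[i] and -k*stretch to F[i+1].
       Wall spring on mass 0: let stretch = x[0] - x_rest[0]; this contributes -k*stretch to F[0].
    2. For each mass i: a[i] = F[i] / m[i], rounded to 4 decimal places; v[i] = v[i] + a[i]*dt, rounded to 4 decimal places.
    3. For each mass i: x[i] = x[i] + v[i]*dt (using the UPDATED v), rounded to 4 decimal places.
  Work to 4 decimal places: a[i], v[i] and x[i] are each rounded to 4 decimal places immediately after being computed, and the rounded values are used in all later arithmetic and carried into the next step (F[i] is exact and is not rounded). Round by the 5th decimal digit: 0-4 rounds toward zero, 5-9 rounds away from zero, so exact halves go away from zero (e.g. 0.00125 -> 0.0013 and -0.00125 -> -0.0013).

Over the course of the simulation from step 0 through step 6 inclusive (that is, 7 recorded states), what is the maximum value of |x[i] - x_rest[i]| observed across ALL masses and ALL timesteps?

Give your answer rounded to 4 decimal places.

Answer: 2.4959

Derivation:
Step 0: x=[7.0000 10.0000 20.0000] v=[0.0000 0.0000 0.0000]
Step 1: x=[6.5000 10.8750 19.5000] v=[-2.0000 3.5000 -2.0000]
Step 2: x=[5.7344 12.2813 18.6719] v=[-3.0625 5.6250 -3.3125]
Step 3: x=[5.0703 13.6680 17.7950] v=[-2.6563 5.5469 -3.5078]
Step 4: x=[4.8472 14.4959 17.1522] v=[-0.8926 3.3116 -2.5713]
Step 5: x=[5.2243 14.4498 16.9273] v=[1.5082 -0.1846 -0.8995]
Step 6: x=[6.1015 13.5602 17.1428] v=[3.5088 -3.5586 0.8618]
Max displacement = 2.4959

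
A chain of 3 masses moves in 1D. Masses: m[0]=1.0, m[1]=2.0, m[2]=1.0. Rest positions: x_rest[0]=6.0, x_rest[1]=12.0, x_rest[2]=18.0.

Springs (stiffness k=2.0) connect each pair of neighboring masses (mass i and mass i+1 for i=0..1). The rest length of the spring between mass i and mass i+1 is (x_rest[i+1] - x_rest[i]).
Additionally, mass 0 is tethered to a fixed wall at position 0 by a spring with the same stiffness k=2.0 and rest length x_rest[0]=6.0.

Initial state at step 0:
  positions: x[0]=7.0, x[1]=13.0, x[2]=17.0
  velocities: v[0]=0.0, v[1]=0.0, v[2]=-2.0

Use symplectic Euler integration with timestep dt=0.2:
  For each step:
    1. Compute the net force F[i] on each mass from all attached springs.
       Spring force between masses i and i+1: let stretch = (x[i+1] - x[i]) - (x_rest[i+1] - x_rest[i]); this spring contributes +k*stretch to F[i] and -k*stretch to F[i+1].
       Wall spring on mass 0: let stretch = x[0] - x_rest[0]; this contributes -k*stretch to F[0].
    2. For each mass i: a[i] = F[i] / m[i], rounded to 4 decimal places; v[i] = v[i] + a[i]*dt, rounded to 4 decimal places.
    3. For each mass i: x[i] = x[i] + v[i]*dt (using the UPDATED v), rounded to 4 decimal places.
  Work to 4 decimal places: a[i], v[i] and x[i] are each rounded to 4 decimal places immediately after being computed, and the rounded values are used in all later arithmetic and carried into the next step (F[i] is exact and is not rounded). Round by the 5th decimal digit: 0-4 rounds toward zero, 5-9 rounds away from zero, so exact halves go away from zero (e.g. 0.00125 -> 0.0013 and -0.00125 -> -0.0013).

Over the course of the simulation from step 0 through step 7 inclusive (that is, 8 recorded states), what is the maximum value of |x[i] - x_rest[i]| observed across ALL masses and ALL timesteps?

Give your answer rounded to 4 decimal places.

Step 0: x=[7.0000 13.0000 17.0000] v=[0.0000 0.0000 -2.0000]
Step 1: x=[6.9200 12.9200 16.7600] v=[-0.4000 -0.4000 -1.2000]
Step 2: x=[6.7664 12.7536 16.6928] v=[-0.7680 -0.8320 -0.3360]
Step 3: x=[6.5505 12.5053 16.7905] v=[-1.0797 -1.2416 0.4883]
Step 4: x=[6.2869 12.1902 17.0253] v=[-1.3180 -1.5755 1.1742]
Step 5: x=[5.9926 11.8324 17.3533] v=[-1.4714 -1.7891 1.6402]
Step 6: x=[5.6861 11.4618 17.7197] v=[-1.5325 -1.8529 1.8318]
Step 7: x=[5.3868 11.1105 18.0654] v=[-1.4967 -1.7565 1.7286]
Max displacement = 1.3072

Answer: 1.3072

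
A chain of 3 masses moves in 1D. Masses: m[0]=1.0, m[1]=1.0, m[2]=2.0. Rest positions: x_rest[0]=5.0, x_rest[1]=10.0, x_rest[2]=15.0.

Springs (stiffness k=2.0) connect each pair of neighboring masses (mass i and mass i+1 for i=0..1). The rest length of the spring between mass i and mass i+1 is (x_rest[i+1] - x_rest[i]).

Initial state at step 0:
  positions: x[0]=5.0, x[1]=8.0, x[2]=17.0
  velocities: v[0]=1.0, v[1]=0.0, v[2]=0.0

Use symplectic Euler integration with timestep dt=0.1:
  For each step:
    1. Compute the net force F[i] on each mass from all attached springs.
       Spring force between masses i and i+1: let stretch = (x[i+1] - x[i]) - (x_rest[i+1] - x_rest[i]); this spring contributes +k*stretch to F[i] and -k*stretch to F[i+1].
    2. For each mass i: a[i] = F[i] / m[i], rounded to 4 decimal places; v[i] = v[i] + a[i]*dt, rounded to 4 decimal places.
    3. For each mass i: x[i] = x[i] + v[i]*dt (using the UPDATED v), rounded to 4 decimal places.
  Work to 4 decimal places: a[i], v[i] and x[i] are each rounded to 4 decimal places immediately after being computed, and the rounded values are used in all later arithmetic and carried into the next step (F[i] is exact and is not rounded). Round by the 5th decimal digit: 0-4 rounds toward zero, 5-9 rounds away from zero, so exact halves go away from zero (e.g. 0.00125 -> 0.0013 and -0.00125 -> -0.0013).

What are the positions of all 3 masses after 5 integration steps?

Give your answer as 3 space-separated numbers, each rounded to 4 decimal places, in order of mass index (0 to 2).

Step 0: x=[5.0000 8.0000 17.0000] v=[1.0000 0.0000 0.0000]
Step 1: x=[5.0600 8.1200 16.9600] v=[0.6000 1.2000 -0.4000]
Step 2: x=[5.0812 8.3556 16.8816] v=[0.2120 2.3560 -0.7840]
Step 3: x=[5.0679 8.6962 16.7679] v=[-0.1331 3.4063 -1.1366]
Step 4: x=[5.0272 9.1257 16.6235] v=[-0.4074 4.2950 -1.4438]
Step 5: x=[4.9684 9.6232 16.4541] v=[-0.5877 4.9749 -1.6936]

Answer: 4.9684 9.6232 16.4541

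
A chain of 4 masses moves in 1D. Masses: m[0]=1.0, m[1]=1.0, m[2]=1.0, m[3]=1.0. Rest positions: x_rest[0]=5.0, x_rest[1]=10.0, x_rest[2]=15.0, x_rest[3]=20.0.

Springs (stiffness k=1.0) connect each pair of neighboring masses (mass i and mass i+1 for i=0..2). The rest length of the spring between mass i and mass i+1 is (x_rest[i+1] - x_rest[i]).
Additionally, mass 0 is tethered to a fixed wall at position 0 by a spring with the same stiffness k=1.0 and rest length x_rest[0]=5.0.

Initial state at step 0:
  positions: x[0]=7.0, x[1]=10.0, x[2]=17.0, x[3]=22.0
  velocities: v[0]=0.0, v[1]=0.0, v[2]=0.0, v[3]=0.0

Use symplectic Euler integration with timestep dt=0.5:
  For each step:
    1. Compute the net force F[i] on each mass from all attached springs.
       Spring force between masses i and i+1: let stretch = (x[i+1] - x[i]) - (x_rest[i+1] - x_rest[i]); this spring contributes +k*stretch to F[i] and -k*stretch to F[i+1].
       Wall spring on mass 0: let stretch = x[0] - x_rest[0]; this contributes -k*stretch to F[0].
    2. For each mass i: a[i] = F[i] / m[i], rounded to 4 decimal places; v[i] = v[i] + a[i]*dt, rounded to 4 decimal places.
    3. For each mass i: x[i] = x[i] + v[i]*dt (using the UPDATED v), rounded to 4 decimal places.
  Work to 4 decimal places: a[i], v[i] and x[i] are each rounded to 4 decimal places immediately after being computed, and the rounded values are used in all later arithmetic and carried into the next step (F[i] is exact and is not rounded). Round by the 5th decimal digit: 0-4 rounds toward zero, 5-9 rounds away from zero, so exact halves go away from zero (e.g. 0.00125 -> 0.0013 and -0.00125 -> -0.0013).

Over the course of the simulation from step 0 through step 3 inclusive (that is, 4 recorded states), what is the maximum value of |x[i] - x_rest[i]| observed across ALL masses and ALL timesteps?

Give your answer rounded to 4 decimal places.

Answer: 2.3750

Derivation:
Step 0: x=[7.0000 10.0000 17.0000 22.0000] v=[0.0000 0.0000 0.0000 0.0000]
Step 1: x=[6.0000 11.0000 16.5000 22.0000] v=[-2.0000 2.0000 -1.0000 0.0000]
Step 2: x=[4.7500 12.1250 16.0000 21.8750] v=[-2.5000 2.2500 -1.0000 -0.2500]
Step 3: x=[4.1563 12.3750 16.0000 21.5313] v=[-1.1875 0.5000 0.0000 -0.6875]
Max displacement = 2.3750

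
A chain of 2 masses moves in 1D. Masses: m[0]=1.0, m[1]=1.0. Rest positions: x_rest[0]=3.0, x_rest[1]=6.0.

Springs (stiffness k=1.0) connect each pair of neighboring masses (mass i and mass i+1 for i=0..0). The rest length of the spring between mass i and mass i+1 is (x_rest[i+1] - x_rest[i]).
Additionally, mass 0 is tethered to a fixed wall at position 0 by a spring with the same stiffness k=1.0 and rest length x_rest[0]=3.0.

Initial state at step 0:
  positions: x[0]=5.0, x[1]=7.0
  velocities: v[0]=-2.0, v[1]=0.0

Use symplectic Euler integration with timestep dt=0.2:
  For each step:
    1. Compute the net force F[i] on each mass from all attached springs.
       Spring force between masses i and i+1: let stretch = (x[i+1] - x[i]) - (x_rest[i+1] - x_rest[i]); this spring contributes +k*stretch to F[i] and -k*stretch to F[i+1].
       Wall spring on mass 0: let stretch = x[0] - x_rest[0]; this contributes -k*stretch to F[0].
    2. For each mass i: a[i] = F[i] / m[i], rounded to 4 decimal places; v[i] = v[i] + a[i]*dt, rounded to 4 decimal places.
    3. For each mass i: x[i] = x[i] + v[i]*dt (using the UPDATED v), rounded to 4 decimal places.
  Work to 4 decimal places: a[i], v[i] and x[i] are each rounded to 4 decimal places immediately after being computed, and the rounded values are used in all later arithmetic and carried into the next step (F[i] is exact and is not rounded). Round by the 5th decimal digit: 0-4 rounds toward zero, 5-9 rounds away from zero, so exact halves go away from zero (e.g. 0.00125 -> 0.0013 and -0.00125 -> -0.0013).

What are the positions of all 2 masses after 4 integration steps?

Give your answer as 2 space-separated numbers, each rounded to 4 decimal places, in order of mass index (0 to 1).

Answer: 2.6611 7.1601

Derivation:
Step 0: x=[5.0000 7.0000] v=[-2.0000 0.0000]
Step 1: x=[4.4800 7.0400] v=[-2.6000 0.2000]
Step 2: x=[3.8832 7.0976] v=[-2.9840 0.2880]
Step 3: x=[3.2596 7.1466] v=[-3.1178 0.2451]
Step 4: x=[2.6611 7.1601] v=[-2.9923 0.0677]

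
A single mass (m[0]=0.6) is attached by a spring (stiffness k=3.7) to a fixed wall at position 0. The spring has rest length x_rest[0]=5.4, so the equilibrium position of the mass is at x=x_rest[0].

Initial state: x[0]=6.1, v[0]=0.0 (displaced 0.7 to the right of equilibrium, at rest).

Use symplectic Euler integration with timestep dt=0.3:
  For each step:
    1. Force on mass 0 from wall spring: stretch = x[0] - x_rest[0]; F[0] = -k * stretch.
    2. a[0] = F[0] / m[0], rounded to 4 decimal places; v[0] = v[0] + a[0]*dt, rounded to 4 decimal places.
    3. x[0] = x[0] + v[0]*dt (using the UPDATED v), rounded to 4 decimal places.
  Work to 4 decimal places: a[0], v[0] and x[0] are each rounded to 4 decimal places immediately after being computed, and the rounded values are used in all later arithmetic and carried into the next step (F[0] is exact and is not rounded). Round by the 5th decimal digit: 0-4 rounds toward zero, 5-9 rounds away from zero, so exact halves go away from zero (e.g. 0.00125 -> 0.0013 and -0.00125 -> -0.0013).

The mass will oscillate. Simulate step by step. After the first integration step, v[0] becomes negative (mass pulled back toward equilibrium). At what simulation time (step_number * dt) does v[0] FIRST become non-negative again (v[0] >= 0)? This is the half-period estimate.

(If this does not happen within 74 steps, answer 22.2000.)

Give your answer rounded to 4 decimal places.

Step 0: x=[6.1000] v=[0.0000]
Step 1: x=[5.7115] v=[-1.2950]
Step 2: x=[5.1501] v=[-1.8713]
Step 3: x=[4.7274] v=[-1.4090]
Step 4: x=[4.6780] v=[-0.1647]
Step 5: x=[5.0293] v=[1.1710]
First v>=0 after going negative at step 5, time=1.5000

Answer: 1.5000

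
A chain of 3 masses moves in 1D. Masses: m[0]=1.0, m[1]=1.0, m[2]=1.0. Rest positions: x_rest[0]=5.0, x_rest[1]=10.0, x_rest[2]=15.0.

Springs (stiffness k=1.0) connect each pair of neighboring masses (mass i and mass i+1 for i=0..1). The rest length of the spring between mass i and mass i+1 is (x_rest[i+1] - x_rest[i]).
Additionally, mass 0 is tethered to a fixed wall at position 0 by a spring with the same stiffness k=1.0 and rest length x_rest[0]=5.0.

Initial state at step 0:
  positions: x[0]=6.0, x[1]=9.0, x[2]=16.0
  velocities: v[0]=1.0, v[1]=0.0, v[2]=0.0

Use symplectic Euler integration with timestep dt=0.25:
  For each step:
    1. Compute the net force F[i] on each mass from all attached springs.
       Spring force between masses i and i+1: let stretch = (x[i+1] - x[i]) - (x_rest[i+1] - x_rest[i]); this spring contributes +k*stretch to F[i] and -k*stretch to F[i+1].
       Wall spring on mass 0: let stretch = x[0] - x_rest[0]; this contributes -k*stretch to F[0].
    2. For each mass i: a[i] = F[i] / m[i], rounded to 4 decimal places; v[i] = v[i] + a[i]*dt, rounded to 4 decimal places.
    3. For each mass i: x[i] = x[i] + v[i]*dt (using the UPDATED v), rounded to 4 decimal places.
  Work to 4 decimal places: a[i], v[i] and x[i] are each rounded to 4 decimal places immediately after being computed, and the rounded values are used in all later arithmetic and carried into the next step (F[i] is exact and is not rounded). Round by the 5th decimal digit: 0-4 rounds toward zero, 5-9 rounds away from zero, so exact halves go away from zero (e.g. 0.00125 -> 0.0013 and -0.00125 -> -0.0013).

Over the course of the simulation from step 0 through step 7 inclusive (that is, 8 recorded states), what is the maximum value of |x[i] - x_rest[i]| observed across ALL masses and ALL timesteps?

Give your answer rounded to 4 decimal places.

Step 0: x=[6.0000 9.0000 16.0000] v=[1.0000 0.0000 0.0000]
Step 1: x=[6.0625 9.2500 15.8750] v=[0.2500 1.0000 -0.5000]
Step 2: x=[5.9453 9.7149 15.6484] v=[-0.4688 1.8594 -0.9063]
Step 3: x=[5.6921 10.3150 15.3635] v=[-1.0127 2.4004 -1.1397]
Step 4: x=[5.3721 10.9417 15.0756] v=[-1.2800 2.5068 -1.1518]
Step 5: x=[5.0645 11.4787 14.8418] v=[-1.2306 2.1479 -0.9353]
Step 6: x=[4.8412 11.8250 14.7103] v=[-0.8932 1.3851 -0.5261]
Step 7: x=[4.7518 11.9151 14.7110] v=[-0.3576 0.3605 0.0026]
Max displacement = 1.9151

Answer: 1.9151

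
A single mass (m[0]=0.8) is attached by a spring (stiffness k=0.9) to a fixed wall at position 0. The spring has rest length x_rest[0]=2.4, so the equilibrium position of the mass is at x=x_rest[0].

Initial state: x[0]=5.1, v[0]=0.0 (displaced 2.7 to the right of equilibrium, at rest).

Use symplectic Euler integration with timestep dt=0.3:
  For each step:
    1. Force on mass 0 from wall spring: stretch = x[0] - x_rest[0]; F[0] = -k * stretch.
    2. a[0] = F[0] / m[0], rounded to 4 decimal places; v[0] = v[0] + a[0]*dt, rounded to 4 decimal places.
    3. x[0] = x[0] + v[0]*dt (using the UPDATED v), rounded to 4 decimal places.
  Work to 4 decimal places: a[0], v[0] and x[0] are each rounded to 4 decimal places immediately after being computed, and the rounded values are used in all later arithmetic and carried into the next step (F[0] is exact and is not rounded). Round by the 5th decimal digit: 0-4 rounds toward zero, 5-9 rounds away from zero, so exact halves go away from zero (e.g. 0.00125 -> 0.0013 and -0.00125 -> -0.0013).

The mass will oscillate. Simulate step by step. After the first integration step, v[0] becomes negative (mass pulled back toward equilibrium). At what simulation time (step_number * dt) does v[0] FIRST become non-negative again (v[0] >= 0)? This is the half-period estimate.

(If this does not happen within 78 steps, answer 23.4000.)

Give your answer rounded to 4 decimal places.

Answer: 3.0000

Derivation:
Step 0: x=[5.1000] v=[0.0000]
Step 1: x=[4.8266] v=[-0.9113]
Step 2: x=[4.3075] v=[-1.7303]
Step 3: x=[3.5953] v=[-2.3741]
Step 4: x=[2.7621] v=[-2.7775]
Step 5: x=[1.8922] v=[-2.8997]
Step 6: x=[1.0737] v=[-2.7283]
Step 7: x=[0.3895] v=[-2.2807]
Step 8: x=[-0.0912] v=[-1.6022]
Step 9: x=[-0.3196] v=[-0.7614]
Step 10: x=[-0.2727] v=[0.1565]
First v>=0 after going negative at step 10, time=3.0000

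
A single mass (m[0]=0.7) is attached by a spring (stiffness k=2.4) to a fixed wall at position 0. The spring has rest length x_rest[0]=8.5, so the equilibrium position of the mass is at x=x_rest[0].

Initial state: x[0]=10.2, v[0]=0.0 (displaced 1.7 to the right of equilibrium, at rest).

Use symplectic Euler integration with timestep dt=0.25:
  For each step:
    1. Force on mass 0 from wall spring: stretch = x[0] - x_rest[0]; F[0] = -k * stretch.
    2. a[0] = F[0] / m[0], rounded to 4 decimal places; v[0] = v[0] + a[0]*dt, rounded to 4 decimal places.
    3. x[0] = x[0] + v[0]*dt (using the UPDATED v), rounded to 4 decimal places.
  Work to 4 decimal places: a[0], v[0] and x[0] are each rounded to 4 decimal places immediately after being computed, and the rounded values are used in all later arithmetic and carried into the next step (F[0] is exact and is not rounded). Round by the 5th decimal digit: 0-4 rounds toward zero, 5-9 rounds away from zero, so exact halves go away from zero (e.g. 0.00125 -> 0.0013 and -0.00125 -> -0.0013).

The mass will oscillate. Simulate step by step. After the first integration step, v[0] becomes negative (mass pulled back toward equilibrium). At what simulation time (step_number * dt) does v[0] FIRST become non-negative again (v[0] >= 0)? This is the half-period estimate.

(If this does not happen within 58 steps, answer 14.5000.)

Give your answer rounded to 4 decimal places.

Answer: 1.7500

Derivation:
Step 0: x=[10.2000] v=[0.0000]
Step 1: x=[9.8357] v=[-1.4572]
Step 2: x=[9.1852] v=[-2.6021]
Step 3: x=[8.3879] v=[-3.1894]
Step 4: x=[7.6146] v=[-3.0933]
Step 5: x=[7.0310] v=[-2.3344]
Step 6: x=[6.7622] v=[-1.0753]
Step 7: x=[6.8658] v=[0.4143]
First v>=0 after going negative at step 7, time=1.7500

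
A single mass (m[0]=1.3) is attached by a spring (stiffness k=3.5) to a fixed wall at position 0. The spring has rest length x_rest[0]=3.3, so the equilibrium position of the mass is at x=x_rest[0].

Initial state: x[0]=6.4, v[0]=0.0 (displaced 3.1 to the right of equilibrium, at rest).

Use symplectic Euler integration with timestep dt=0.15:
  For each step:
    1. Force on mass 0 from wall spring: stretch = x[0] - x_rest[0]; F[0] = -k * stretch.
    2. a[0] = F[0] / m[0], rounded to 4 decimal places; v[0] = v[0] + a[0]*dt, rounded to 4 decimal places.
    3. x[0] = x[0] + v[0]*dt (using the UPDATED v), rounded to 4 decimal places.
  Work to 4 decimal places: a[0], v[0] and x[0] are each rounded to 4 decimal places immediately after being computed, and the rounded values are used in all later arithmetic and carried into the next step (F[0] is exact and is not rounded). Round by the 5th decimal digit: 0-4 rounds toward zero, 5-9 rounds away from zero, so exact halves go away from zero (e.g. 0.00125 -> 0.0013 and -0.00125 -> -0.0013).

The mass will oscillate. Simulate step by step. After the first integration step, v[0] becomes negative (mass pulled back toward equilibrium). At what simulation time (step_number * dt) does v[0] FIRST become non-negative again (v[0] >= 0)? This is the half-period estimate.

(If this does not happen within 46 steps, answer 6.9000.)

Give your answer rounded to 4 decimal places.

Answer: 1.9500

Derivation:
Step 0: x=[6.4000] v=[0.0000]
Step 1: x=[6.2122] v=[-1.2519]
Step 2: x=[5.8480] v=[-2.4280]
Step 3: x=[5.3295] v=[-3.4570]
Step 4: x=[4.6880] v=[-4.2766]
Step 5: x=[3.9624] v=[-4.8371]
Step 6: x=[3.1967] v=[-5.1046]
Step 7: x=[2.4373] v=[-5.0629]
Step 8: x=[1.7301] v=[-4.7145]
Step 9: x=[1.1180] v=[-4.0805]
Step 10: x=[0.6381] v=[-3.1993]
Step 11: x=[0.3195] v=[-2.1243]
Step 12: x=[0.1814] v=[-0.9206]
Step 13: x=[0.2322] v=[0.3388]
First v>=0 after going negative at step 13, time=1.9500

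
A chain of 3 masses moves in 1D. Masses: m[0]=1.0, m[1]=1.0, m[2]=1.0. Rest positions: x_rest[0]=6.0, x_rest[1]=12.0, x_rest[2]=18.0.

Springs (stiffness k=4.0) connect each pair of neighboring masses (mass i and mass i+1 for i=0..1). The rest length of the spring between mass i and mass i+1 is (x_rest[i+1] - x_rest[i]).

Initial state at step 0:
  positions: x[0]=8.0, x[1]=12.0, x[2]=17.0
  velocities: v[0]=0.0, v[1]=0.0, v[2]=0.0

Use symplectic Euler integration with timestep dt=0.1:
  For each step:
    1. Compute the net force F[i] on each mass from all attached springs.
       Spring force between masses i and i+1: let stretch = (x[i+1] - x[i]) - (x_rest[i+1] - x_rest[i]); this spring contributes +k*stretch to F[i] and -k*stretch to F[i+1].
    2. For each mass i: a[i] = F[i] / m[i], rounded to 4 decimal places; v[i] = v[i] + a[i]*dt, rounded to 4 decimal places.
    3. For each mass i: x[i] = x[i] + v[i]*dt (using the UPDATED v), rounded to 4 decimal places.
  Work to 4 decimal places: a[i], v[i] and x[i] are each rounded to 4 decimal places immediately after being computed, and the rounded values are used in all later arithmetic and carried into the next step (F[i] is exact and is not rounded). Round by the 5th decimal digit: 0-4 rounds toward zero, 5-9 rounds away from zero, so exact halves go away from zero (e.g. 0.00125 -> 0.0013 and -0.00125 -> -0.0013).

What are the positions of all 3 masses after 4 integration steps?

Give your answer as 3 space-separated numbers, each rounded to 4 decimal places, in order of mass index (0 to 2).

Step 0: x=[8.0000 12.0000 17.0000] v=[0.0000 0.0000 0.0000]
Step 1: x=[7.9200 12.0400 17.0400] v=[-0.8000 0.4000 0.4000]
Step 2: x=[7.7648 12.1152 17.1200] v=[-1.5520 0.7520 0.8000]
Step 3: x=[7.5436 12.2166 17.2398] v=[-2.2118 1.0138 1.1981]
Step 4: x=[7.2693 12.3320 17.3987] v=[-2.7426 1.1539 1.5888]

Answer: 7.2693 12.3320 17.3987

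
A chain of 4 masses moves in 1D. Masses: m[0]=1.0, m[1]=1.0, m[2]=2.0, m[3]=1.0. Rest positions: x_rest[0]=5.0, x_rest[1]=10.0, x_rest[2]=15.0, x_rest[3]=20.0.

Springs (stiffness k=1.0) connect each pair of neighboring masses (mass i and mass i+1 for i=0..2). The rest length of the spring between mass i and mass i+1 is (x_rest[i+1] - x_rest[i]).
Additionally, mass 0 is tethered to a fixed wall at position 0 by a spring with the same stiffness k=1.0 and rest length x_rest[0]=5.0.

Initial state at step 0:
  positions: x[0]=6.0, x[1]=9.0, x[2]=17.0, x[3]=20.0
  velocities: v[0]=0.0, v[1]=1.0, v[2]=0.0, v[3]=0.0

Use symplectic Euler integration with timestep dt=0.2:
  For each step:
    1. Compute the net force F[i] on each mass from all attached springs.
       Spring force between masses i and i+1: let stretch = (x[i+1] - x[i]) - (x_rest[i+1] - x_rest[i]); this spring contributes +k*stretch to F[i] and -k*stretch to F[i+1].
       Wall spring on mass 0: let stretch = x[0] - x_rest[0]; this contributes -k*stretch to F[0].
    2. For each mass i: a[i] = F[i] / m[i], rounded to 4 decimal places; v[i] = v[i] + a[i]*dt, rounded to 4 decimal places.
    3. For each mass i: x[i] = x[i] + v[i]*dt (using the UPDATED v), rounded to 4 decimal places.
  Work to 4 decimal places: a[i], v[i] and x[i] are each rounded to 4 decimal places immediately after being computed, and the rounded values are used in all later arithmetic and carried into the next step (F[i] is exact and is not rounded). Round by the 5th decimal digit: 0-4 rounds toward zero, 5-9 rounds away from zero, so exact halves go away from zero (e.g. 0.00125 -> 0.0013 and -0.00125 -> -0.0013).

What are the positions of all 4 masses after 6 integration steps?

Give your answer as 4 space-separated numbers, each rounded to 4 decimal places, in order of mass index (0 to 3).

Answer: 4.7385 12.4366 15.6062 21.2375

Derivation:
Step 0: x=[6.0000 9.0000 17.0000 20.0000] v=[0.0000 1.0000 0.0000 0.0000]
Step 1: x=[5.8800 9.4000 16.9000 20.0800] v=[-0.6000 2.0000 -0.5000 0.4000]
Step 2: x=[5.6656 9.9592 16.7136 20.2328] v=[-1.0720 2.7960 -0.9320 0.7640]
Step 3: x=[5.3963 10.6168 16.4625 20.4448] v=[-1.3464 3.2882 -1.2555 1.0602]
Step 4: x=[5.1200 11.2994 16.1741 20.6975] v=[-1.3816 3.4132 -1.4418 1.2637]
Step 5: x=[4.8861 11.9299 15.8787 20.9693] v=[-1.1697 3.1523 -1.4769 1.3590]
Step 6: x=[4.7385 12.4366 15.6062 21.2375] v=[-0.7382 2.5333 -1.3627 1.3409]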